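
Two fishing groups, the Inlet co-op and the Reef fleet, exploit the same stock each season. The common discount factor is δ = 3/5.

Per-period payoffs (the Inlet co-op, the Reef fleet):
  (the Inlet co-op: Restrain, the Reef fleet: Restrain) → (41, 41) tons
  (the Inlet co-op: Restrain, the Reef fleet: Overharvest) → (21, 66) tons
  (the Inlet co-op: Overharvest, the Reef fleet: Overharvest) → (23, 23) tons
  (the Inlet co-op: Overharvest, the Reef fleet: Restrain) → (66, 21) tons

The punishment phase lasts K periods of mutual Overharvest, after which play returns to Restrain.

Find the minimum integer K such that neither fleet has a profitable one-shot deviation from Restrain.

Need Σ_{k=1}^{K} δ^k ≥ (66−41)/(41−23) = 1.3889 at δ = 3/5.
At K = 5 the sum is 1.3834 < 1.3889; at K = 6 it is 1.4300 ≥ 1.3889.
So the minimum punishment length is K = 6.

6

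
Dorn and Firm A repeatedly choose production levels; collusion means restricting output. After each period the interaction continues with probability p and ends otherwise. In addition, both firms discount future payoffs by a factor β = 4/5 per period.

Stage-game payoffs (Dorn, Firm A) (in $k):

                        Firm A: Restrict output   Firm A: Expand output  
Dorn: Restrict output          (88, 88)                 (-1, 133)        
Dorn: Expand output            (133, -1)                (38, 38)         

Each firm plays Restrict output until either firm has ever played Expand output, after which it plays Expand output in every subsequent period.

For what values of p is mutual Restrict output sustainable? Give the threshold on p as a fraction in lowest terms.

Expected continuation weight on next period's payoff is β·p = 4/5·p, which plays the role of the discount factor.
Cooperation requires 4/5·p ≥ (133−88)/(133−38) = 9/19, hence p ≥ 45/76.

45/76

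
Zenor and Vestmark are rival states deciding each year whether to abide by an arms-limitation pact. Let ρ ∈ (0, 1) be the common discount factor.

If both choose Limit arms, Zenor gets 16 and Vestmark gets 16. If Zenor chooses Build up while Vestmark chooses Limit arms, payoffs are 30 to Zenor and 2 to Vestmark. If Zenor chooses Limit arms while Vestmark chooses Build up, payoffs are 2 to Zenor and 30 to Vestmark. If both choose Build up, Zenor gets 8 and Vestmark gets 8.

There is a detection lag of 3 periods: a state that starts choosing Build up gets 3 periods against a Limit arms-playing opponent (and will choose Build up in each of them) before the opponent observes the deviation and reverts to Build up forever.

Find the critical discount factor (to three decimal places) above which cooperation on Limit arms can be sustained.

The best deviation is to choose Build up for all 3 undetected periods, earning 30 each, then 8 forever once detected.
Deviation value: 30(1−ρ^3)/(1−ρ) + 8ρ^3/(1−ρ); cooperation value: 16/(1−ρ).
IC: 16 ≥ 30(1−ρ^3) + 8ρ^3 = 30 − 22ρ^3.
So ρ^3 ≥ 14/22 = 7/11, giving ρ ≥ (7/11)^(1/3) ≈ 0.860.

0.860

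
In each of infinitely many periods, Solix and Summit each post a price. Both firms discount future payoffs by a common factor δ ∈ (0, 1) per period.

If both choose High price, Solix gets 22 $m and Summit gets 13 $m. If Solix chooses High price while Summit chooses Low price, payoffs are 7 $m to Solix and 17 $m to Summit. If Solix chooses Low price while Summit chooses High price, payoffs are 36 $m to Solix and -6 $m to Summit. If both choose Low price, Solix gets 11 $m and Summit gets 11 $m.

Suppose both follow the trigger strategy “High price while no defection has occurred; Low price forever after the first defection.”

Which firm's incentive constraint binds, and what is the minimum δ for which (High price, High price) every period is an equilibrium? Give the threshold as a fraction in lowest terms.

Solix's threshold: (36−22)/(36−11) = 14/25.
Summit's threshold: (17−13)/(17−11) = 2/3.
14/25 < 2/3, so Summit binds and δ* = 2/3.

Summit; δ ≥ 2/3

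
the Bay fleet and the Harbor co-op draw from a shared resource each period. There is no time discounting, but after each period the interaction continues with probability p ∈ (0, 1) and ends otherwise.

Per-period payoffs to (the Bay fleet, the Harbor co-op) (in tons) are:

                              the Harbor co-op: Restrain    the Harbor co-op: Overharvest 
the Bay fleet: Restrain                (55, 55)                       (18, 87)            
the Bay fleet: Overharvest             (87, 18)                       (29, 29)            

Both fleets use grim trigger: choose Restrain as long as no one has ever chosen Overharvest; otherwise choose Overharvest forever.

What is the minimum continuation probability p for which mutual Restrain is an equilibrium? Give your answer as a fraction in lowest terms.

16/29

With no time discounting, the continuation probability p plays the role of the discount factor.
Grim-trigger IC: 55/(1−p) ≥ 87 + 29p/(1−p) ⇒ p ≥ (87−55)/(87−29) = 16/29.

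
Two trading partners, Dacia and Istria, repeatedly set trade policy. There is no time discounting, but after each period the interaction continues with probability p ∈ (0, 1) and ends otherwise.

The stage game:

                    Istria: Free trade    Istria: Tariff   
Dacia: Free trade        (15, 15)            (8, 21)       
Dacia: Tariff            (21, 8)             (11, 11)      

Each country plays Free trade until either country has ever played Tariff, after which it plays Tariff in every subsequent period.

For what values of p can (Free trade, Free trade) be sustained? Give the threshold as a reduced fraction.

3/5

Expected cooperation value is 15 + p·15 + p²·15 + … = 15/(1−p); deviation gives 21 + p·11/(1−p).
15 ≥ 21(1−p) + 11p ⇒ 10p ≥ 6 ⇒ p ≥ 6/10 = 3/5.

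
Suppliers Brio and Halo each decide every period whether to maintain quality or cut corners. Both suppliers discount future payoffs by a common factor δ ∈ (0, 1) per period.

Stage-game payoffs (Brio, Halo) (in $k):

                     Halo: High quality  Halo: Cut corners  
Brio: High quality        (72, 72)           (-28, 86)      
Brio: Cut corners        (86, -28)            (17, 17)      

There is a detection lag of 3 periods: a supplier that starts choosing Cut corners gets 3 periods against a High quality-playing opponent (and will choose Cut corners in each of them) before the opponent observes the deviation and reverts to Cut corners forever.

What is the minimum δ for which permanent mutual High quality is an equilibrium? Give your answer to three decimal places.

0.588

The best deviation is to choose Cut corners for all 3 undetected periods, earning 86 each, then 17 forever once detected.
Deviation value: 86(1−δ^3)/(1−δ) + 17δ^3/(1−δ); cooperation value: 72/(1−δ).
IC: 72 ≥ 86(1−δ^3) + 17δ^3 = 86 − 69δ^3.
So δ^3 ≥ 14/69, giving δ ≥ (14/69)^(1/3) ≈ 0.588.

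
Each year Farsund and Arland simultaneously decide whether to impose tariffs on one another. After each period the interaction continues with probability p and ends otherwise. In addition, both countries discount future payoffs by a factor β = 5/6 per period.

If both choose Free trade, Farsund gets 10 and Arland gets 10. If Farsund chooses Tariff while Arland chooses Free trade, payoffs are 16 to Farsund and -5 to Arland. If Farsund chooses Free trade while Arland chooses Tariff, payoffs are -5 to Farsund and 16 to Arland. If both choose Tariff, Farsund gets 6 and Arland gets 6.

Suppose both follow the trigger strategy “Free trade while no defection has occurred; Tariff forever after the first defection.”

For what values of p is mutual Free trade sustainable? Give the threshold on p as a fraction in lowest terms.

18/25

Expected continuation weight on next period's payoff is β·p = 5/6·p, which plays the role of the discount factor.
Cooperation requires 5/6·p ≥ (16−10)/(16−6) = 3/5, hence p ≥ 18/25.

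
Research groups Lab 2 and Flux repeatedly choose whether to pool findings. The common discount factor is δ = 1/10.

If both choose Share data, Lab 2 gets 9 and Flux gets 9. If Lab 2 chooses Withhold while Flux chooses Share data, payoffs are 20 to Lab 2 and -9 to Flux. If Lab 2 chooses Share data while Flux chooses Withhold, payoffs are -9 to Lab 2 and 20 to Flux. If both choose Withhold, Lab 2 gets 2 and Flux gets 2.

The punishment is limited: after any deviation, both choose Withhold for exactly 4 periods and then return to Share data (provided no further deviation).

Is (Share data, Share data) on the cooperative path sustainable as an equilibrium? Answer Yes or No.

IC: δ+…+δ^4 ≥ (20−9)/(9−2) = 11/7.
At δ = 1/10: partial sum = 0.1111 < 1.5714. Cooperation not sustainable.

No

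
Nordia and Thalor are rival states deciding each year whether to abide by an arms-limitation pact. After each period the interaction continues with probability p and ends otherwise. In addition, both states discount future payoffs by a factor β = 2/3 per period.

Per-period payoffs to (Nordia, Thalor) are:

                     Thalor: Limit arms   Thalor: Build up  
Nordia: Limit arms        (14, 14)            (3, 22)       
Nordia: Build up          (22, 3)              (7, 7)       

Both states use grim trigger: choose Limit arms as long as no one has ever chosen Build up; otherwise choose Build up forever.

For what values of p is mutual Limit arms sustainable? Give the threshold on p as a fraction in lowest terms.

4/5

Expected continuation weight on next period's payoff is β·p = 2/3·p, which plays the role of the discount factor.
Cooperation requires 2/3·p ≥ (22−14)/(22−7) = 8/15, hence p ≥ 4/5.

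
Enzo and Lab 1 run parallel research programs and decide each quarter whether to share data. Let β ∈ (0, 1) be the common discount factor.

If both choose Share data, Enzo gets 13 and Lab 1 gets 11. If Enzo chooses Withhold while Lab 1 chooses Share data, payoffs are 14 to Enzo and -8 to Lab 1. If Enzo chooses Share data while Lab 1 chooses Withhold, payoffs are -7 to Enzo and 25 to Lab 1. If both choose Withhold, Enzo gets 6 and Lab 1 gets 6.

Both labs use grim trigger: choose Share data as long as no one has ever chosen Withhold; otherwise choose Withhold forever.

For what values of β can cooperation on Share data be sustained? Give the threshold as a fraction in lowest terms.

14/19

Enzo: cooperation gives 13 each period; deviation gives 14 once then 6 forever.
  13/(1−β) ≥ 14 + 6β/(1−β) ⇒ β ≥ 1/8.
Lab 1: cooperation gives 11 each period; deviation gives 25 once then 6 forever.
  β ≥ 14/19.
Both must hold, so the binding constraint is Lab 1's: β ≥ 14/19.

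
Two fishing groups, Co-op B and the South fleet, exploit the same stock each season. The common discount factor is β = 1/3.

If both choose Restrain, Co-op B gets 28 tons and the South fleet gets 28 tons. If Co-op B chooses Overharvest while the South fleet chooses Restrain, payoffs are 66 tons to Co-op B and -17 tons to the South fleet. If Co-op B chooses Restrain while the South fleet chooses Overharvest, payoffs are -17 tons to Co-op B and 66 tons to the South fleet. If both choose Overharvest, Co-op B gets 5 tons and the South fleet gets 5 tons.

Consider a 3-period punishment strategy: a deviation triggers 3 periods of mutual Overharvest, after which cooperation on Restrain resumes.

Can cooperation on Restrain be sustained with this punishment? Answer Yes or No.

No

A one-shot deviation gives 66 now, then 5 for 3 periods, then back to 28.
Gain from deviating: (66−28) today; loss: (28−5) in each of the next 3 periods.
No-deviation condition: (28−5)(β+…+β^3) ≥ 66−28, i.e. β+…+β^3 ≥ 38/23.
At β = 1/3: β+…+β^3 = 0.4815 < 1.6522.
So cooperation is not sustainable.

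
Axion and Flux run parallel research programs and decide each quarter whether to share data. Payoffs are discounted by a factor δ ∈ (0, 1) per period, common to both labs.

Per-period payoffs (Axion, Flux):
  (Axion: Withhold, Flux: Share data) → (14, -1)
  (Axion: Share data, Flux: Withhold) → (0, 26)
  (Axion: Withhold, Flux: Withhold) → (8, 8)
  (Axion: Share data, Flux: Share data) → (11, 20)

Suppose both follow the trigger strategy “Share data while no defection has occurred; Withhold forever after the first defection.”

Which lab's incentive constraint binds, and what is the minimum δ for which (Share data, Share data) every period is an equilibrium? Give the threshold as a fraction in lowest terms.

Axion; δ ≥ 1/2

Axion: cooperation gives 11 each period; deviation gives 14 once then 8 forever.
  11/(1−δ) ≥ 14 + 8δ/(1−δ) ⇒ δ ≥ 3/6 = 1/2.
Flux: cooperation gives 20 each period; deviation gives 26 once then 8 forever.
  δ ≥ 6/18 = 1/3.
Both must hold, so the binding constraint is Axion's: δ ≥ 1/2.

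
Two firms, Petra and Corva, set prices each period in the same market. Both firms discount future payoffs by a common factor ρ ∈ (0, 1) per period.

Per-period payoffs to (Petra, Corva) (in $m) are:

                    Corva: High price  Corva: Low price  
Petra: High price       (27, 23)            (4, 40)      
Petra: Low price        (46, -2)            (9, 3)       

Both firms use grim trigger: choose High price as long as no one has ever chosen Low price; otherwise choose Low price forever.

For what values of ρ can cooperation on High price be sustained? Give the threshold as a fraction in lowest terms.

19/37

Petra: cooperation gives 27 each period; deviation gives 46 once then 9 forever.
  27/(1−ρ) ≥ 46 + 9ρ/(1−ρ) ⇒ ρ ≥ 19/37.
Corva: cooperation gives 23 each period; deviation gives 40 once then 3 forever.
  ρ ≥ 17/37.
Both must hold, so the binding constraint is Petra's: ρ ≥ 19/37.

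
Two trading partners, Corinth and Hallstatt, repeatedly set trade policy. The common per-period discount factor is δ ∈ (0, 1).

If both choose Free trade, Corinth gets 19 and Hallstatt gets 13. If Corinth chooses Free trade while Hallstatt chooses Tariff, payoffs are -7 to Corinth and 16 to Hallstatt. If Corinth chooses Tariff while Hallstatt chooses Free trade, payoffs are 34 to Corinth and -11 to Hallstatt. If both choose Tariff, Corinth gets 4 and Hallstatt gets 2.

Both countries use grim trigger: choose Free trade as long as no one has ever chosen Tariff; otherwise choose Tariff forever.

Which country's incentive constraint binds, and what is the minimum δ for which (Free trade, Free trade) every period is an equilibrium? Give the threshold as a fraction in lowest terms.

Corinth's threshold: (34−19)/(34−4) = 1/2.
Hallstatt's threshold: (16−13)/(16−2) = 3/14.
1/2 > 3/14, so Corinth binds and δ* = 1/2.

Corinth; δ ≥ 1/2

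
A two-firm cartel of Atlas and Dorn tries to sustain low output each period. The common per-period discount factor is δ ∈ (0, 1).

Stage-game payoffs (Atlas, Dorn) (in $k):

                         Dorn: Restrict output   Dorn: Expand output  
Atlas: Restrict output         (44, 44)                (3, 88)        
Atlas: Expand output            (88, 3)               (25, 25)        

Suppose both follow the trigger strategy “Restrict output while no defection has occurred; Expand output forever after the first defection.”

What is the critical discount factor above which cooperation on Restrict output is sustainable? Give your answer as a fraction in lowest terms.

44/(1−δ) ≥ 88 + 25δ/(1−δ)
44 ≥ 88 − 63δ
δ ≥ 44/63.

44/63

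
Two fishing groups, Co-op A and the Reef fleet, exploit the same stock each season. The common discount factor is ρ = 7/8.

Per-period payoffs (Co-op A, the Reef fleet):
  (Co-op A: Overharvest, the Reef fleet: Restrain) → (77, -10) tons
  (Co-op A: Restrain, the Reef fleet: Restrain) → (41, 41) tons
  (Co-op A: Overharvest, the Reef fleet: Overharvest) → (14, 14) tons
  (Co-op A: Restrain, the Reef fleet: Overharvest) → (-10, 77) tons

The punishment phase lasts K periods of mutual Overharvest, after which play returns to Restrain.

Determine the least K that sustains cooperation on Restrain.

2

IC: ρ(1−ρ^K)/(1−ρ) ≥ (77−41)/(41−14) = 4/3.
With ρ = 7/8: need 1 − ρ^K ≥ 4/3·(1−7/8)/(7/8), i.e. ρ^K ≤ 0.8095.
Since (7/8)^1 = 0.8750 and (7/8)^2 = 0.7656, the smallest such K is 2.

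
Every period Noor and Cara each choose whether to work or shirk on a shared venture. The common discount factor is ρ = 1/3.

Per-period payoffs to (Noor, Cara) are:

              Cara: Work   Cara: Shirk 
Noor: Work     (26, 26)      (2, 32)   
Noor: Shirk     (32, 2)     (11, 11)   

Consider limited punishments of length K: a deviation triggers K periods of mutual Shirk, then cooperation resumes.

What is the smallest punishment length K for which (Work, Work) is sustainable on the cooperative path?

2

Need Σ_{k=1}^{K} ρ^k ≥ (32−26)/(26−11) = 0.4000 at ρ = 1/3.
At K = 1 the sum is 0.3333 < 0.4000; at K = 2 it is 0.4444 ≥ 0.4000.
So the minimum punishment length is K = 2.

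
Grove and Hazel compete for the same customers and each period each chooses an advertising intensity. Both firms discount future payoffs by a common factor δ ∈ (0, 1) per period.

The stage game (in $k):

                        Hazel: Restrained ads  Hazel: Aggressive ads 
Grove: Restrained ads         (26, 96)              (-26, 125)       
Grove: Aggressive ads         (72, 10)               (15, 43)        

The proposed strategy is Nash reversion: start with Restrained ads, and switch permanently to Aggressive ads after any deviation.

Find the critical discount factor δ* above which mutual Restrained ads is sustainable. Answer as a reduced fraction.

46/57

Grove's threshold: (72−26)/(72−15) = 46/57.
Hazel's threshold: (125−96)/(125−43) = 29/82.
46/57 > 29/82, so Grove binds and δ* = 46/57.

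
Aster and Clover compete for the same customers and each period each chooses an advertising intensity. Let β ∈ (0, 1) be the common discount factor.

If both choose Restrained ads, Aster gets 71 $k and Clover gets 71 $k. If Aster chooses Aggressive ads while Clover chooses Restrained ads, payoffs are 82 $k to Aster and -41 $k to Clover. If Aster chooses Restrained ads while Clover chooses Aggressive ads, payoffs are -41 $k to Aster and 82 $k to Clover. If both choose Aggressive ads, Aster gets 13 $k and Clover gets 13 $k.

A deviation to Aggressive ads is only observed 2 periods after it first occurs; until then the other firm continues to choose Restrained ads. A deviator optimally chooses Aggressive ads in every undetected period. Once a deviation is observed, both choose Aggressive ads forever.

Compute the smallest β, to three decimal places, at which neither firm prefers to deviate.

A deviator earns 82 for 2 periods, then 13 forever; cooperating earns 71 forever. Multiplying the IC by (1−β):
71 ≥ 82(1−β^2) + 13β^2, so 69·β^2 ≥ 11 and β^2 ≥ 11/69.
β ≥ (11/69)^(1/2) ≈ 0.399.

0.399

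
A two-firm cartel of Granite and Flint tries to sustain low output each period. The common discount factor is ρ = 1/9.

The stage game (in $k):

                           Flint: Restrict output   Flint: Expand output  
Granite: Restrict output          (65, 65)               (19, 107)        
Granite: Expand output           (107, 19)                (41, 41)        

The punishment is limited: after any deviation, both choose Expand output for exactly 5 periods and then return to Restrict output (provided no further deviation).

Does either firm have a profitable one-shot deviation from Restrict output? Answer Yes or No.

Yes

IC: ρ+…+ρ^5 ≥ (107−65)/(65−41) = 7/4.
At ρ = 1/9: partial sum = 0.1250 < 1.7500. Cooperation not sustainable.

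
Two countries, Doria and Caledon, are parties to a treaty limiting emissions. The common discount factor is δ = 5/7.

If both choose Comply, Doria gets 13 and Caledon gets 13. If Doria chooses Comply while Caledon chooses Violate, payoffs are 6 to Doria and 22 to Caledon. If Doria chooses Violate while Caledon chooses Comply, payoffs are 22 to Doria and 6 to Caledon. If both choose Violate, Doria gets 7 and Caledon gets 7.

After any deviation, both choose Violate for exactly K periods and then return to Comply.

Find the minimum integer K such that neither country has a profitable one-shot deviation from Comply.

3

Need Σ_{k=1}^{K} δ^k ≥ (22−13)/(13−7) = 1.5000 at δ = 5/7.
At K = 2 the sum is 1.2245 < 1.5000; at K = 3 it is 1.5889 ≥ 1.5000.
So the minimum punishment length is K = 3.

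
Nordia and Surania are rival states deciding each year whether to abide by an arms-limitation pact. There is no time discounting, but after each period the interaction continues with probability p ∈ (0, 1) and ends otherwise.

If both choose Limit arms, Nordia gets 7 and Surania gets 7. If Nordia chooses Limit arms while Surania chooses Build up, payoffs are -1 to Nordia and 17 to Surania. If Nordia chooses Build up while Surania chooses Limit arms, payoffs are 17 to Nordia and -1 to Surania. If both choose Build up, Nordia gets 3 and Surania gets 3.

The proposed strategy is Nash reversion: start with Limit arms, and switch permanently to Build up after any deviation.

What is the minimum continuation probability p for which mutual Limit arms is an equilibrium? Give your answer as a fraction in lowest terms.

Expected cooperation value is 7 + p·7 + p²·7 + … = 7/(1−p); deviation gives 17 + p·3/(1−p).
7 ≥ 17(1−p) + 3p ⇒ 14p ≥ 10 ⇒ p ≥ 10/14 = 5/7.

5/7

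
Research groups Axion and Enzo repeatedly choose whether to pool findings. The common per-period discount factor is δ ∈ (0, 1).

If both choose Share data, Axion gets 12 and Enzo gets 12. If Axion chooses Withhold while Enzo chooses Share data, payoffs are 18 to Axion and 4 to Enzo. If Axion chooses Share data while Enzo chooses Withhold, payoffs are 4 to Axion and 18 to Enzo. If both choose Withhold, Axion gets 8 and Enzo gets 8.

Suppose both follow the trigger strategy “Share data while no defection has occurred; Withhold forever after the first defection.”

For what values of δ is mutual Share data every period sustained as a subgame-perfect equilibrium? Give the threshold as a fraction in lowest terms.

3/5

12/(1−δ) ≥ 18 + 8δ/(1−δ)
12 ≥ 18 − 10δ
δ ≥ 6/10 = 3/5.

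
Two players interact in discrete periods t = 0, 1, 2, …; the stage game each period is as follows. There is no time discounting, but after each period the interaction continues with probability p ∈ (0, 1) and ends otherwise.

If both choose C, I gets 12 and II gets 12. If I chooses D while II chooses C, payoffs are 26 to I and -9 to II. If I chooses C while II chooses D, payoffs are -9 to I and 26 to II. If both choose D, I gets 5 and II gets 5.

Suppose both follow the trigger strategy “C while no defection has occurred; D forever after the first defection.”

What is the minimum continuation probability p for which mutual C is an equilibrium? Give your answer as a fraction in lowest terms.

2/3

Expected cooperation value is 12 + p·12 + p²·12 + … = 12/(1−p); deviation gives 26 + p·5/(1−p).
12 ≥ 26(1−p) + 5p ⇒ 21p ≥ 14 ⇒ p ≥ 14/21 = 2/3.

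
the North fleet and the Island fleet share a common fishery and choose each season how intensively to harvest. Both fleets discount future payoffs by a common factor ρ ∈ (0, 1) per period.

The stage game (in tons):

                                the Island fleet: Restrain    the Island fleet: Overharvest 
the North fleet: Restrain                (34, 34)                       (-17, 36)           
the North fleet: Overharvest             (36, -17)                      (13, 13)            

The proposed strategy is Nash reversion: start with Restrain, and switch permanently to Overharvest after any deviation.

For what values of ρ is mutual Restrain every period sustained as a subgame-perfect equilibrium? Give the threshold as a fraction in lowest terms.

34/(1−ρ) ≥ 36 + 13ρ/(1−ρ)
34 ≥ 36 − 23ρ
ρ ≥ 2/23.

2/23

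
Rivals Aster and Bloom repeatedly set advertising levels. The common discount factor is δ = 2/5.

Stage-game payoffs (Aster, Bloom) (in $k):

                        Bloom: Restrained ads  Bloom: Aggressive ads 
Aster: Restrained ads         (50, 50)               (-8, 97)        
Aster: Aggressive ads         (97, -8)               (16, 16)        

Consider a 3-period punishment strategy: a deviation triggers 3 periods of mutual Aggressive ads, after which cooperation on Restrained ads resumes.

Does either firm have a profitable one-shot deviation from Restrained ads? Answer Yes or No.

Yes

IC: δ+…+δ^3 ≥ (97−50)/(50−16) = 47/34.
At δ = 2/5: partial sum = 0.6240 < 1.3824. Cooperation not sustainable.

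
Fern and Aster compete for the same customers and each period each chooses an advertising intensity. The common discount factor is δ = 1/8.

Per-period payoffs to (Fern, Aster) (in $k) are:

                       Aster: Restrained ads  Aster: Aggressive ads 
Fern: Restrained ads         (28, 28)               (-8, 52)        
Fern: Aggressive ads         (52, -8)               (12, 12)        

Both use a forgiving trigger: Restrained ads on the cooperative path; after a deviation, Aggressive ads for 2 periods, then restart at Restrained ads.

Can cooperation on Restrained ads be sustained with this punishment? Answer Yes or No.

A one-shot deviation gives 52 now, then 12 for 2 periods, then back to 28.
Gain from deviating: (52−28) today; loss: (28−12) in each of the next 2 periods.
No-deviation condition: (28−12)(δ+…+δ^2) ≥ 52−28, i.e. δ+…+δ^2 ≥ 3/2.
At δ = 1/8: δ+…+δ^2 = 0.1406 < 1.5000.
So cooperation is not sustainable.

No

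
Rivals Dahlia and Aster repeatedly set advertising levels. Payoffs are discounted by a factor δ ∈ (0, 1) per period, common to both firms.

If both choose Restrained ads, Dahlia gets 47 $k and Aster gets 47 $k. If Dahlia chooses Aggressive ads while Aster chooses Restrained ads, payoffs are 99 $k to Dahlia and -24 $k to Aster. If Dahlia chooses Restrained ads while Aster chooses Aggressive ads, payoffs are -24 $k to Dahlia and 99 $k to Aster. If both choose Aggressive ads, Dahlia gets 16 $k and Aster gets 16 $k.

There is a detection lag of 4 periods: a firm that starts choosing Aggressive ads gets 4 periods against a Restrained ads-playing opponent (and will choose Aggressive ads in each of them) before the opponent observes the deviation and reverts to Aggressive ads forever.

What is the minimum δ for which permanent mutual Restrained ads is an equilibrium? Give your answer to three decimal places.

0.890

A deviator earns 99 for 4 periods, then 16 forever; cooperating earns 47 forever. Multiplying the IC by (1−δ):
47 ≥ 99(1−δ^4) + 16δ^4, so 83·δ^4 ≥ 52 and δ^4 ≥ 52/83.
δ ≥ (52/83)^(1/4) ≈ 0.890.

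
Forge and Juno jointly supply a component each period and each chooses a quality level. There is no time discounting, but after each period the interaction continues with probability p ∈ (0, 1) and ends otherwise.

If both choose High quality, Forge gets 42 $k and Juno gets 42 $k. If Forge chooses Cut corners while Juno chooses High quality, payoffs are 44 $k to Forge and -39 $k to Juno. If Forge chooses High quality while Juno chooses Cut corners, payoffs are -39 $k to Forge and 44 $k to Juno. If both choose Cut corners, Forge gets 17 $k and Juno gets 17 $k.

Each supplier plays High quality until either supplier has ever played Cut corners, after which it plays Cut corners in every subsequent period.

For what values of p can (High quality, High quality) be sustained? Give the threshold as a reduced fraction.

With no time discounting, the continuation probability p plays the role of the discount factor.
Grim-trigger IC: 42/(1−p) ≥ 44 + 17p/(1−p) ⇒ p ≥ (44−42)/(44−17) = 2/27.

2/27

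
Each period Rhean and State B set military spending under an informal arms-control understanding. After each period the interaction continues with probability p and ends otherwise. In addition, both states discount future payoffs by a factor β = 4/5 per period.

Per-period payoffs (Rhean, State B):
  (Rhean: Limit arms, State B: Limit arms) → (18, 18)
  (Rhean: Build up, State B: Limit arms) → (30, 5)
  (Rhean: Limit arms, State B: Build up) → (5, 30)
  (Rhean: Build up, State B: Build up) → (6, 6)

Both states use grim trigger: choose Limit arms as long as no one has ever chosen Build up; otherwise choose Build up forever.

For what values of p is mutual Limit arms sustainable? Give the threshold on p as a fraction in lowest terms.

5/8

With continuation probability p and discount β, the effective per-period discount factor is βp.
Grim-trigger IC: βp ≥ (30−18)/(30−6) = 1/2.
So p ≥ (1/2)/(4/5) = 5/8.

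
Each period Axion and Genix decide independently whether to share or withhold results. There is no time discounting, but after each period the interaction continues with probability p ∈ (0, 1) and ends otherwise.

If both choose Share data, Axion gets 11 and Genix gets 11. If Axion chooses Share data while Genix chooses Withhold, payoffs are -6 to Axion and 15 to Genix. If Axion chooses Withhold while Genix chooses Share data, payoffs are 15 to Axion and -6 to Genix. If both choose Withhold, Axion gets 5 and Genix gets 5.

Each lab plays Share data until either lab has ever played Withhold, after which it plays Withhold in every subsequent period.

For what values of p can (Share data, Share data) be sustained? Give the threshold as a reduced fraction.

2/5

Expected cooperation value is 11 + p·11 + p²·11 + … = 11/(1−p); deviation gives 15 + p·5/(1−p).
11 ≥ 15(1−p) + 5p ⇒ 10p ≥ 4 ⇒ p ≥ 4/10 = 2/5.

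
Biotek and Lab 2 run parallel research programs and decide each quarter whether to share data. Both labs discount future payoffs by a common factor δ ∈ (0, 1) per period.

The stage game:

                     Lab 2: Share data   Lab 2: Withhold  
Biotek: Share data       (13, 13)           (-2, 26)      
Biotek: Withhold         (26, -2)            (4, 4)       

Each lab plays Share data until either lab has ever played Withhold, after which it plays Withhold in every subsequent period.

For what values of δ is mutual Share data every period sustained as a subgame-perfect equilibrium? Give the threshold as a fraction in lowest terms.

13/(1−δ) ≥ 26 + 4δ/(1−δ)
13 ≥ 26 − 22δ
δ ≥ 13/22.

13/22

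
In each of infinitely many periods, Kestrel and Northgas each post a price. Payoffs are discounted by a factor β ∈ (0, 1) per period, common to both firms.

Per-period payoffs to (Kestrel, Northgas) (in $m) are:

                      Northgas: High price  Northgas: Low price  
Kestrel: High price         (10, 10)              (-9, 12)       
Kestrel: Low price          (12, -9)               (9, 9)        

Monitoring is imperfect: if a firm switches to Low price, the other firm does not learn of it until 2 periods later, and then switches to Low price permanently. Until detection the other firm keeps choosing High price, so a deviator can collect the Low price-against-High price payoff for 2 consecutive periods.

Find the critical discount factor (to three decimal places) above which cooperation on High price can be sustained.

Deviating for the 2 undetected periods gains 12−10 = 2 per period over cooperation, then loses 10−9 = 1 per period forever once punishment starts.
Gain: 2(1 + β + … + β^1); loss: 1·β^2/(1−β).
No profitable deviation ⇔ 2(1−β^2) ≤ 1·β^2, i.e. β^2 ≥ 2/(2+1) = 2/3.
Hence β ≥ (2/3)^(1/2) ≈ 0.816.

0.816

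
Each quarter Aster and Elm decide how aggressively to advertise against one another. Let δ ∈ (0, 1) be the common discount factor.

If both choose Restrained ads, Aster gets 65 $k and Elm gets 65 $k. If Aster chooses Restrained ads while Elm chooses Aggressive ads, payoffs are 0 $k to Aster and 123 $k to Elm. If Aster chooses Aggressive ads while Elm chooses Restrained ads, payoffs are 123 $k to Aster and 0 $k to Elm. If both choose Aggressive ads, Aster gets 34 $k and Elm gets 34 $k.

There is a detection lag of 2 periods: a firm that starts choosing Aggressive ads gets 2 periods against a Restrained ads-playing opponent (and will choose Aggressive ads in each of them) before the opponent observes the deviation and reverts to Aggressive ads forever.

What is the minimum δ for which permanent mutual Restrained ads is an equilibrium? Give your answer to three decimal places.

0.807

Deviating for the 2 undetected periods gains 123−65 = 58 per period over cooperation, then loses 65−34 = 31 per period forever once punishment starts.
Gain: 58(1 + δ + … + δ^1); loss: 31·δ^2/(1−δ).
No profitable deviation ⇔ 58(1−δ^2) ≤ 31·δ^2, i.e. δ^2 ≥ 58/(58+31) = 58/89.
Hence δ ≥ (58/89)^(1/2) ≈ 0.807.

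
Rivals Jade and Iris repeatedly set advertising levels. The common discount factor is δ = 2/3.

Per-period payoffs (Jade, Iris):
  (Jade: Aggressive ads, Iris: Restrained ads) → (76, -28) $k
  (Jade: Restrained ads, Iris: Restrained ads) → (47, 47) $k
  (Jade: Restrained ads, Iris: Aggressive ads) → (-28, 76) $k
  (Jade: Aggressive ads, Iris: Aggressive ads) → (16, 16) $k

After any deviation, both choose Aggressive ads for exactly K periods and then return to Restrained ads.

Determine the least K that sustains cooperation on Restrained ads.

IC: δ(1−δ^K)/(1−δ) ≥ (76−47)/(47−16) = 29/31.
With δ = 2/3: need 1 − δ^K ≥ 29/31·(1−2/3)/(2/3), i.e. δ^K ≤ 0.5323.
Since (2/3)^1 = 0.6667 and (2/3)^2 = 0.4444, the smallest such K is 2.

2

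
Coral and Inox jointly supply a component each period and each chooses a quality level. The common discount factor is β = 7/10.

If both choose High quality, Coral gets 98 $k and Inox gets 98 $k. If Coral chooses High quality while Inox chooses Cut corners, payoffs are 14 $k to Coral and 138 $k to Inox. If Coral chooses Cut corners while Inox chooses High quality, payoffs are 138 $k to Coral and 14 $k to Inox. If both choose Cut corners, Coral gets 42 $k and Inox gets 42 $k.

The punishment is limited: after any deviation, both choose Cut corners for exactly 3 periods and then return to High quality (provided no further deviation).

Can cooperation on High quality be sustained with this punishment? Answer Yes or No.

Comparing payoff streams over the 4 periods until play realigns: cooperate → 98(1+β+…+β^3); deviate → 138 + 42(β+…+β^3).
Cooperation is sustained iff (98−42)(β+…+β^3) ≥ 138−98.
β+…+β^3 = 7/10·(1−(7/10)^3)/(1−7/10) = 1.5330, and (138−98)/(98−42) = 0.7143.
1.5330 ≥ 0.7143, so cooperation is sustainable.

Yes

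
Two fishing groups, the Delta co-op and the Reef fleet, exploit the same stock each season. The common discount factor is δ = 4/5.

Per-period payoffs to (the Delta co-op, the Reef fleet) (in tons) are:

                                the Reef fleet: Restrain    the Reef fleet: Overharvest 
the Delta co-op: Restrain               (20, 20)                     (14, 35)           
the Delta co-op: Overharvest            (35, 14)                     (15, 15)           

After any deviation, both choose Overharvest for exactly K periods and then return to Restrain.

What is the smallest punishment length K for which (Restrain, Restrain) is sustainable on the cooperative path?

Need Σ_{k=1}^{K} δ^k ≥ (35−20)/(20−15) = 3.0000 at δ = 4/5.
At K = 6 the sum is 2.9514 < 3.0000; at K = 7 it is 3.1611 ≥ 3.0000.
So the minimum punishment length is K = 7.

7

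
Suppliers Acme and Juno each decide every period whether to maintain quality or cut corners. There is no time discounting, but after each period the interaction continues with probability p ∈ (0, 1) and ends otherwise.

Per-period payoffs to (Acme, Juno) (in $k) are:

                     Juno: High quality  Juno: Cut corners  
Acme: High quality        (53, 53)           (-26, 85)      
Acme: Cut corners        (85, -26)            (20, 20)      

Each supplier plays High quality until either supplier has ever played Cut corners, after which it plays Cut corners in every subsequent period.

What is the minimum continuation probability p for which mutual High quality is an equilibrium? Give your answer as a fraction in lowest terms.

32/65

Expected cooperation value is 53 + p·53 + p²·53 + … = 53/(1−p); deviation gives 85 + p·20/(1−p).
53 ≥ 85(1−p) + 20p ⇒ 65p ≥ 32 ⇒ p ≥ 32/65.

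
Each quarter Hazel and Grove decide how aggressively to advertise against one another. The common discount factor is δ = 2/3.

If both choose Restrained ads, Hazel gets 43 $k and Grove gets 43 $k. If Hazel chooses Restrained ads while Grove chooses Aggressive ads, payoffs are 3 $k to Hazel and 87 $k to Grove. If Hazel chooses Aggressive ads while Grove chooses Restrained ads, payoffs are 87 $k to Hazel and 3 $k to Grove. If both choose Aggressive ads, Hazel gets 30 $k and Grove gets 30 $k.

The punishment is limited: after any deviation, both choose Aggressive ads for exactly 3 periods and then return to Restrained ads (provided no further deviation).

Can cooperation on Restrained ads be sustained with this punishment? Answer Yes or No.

Comparing payoff streams over the 4 periods until play realigns: cooperate → 43(1+δ+…+δ^3); deviate → 87 + 30(δ+…+δ^3).
Cooperation is sustained iff (43−30)(δ+…+δ^3) ≥ 87−43.
δ+…+δ^3 = 2/3·(1−(2/3)^3)/(1−2/3) = 1.4074, and (87−43)/(43−30) = 3.3846.
1.4074 < 3.3846, so cooperation is not sustainable.

No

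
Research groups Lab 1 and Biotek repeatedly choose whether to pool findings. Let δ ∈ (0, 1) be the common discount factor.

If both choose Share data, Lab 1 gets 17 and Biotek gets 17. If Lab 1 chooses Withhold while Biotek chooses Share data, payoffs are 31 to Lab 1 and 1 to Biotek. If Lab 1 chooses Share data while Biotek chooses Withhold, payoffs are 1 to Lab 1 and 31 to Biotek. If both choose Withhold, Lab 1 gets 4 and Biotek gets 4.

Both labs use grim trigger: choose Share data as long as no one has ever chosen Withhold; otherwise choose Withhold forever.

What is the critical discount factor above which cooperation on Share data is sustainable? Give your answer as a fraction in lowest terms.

14/27

One-period gain from deviating is 31 − 17 = 14. The loss is 17 − 4 = 13 in every subsequent period, with present value 13·δ/(1−δ).
Deviation is unprofitable when 13·δ/(1−δ) ≥ 14, i.e. δ/(1−δ) ≥ 14/13.
Equivalently δ ≥ 14/(14+13) = 14/27.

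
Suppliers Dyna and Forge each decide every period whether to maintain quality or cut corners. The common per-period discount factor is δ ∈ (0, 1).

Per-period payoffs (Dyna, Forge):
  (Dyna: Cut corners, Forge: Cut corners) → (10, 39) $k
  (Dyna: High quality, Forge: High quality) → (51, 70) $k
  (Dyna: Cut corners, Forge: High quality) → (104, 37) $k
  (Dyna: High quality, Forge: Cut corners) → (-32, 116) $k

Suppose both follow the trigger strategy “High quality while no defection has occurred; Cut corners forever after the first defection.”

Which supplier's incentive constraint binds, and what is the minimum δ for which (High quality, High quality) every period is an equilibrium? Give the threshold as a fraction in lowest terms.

Dyna: cooperation gives 51 each period; deviation gives 104 once then 10 forever.
  51/(1−δ) ≥ 104 + 10δ/(1−δ) ⇒ δ ≥ 53/94.
Forge: cooperation gives 70 each period; deviation gives 116 once then 39 forever.
  δ ≥ 46/77.
Both must hold, so the binding constraint is Forge's: δ ≥ 46/77.

Forge; δ ≥ 46/77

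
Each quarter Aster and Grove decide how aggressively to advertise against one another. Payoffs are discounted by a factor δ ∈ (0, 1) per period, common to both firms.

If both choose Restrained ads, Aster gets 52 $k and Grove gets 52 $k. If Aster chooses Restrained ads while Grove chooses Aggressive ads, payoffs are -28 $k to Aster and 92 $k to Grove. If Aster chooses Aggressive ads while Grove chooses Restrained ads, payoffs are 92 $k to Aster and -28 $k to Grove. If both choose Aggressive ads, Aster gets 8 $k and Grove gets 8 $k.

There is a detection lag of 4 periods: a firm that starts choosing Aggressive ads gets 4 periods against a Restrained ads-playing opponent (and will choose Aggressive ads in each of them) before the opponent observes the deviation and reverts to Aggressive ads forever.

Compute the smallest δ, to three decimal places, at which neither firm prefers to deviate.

The best deviation is to choose Aggressive ads for all 4 undetected periods, earning 92 each, then 8 forever once detected.
Deviation value: 92(1−δ^4)/(1−δ) + 8δ^4/(1−δ); cooperation value: 52/(1−δ).
IC: 52 ≥ 92(1−δ^4) + 8δ^4 = 92 − 84δ^4.
So δ^4 ≥ 40/84 = 10/21, giving δ ≥ (10/21)^(1/4) ≈ 0.831.

0.831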